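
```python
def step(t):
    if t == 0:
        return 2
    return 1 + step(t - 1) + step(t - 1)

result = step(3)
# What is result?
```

step(t) = 1 + 2·step(t-1), step(0)=2. Closed form: (2+1)·2^3 - 1 = 23.

Answer: 23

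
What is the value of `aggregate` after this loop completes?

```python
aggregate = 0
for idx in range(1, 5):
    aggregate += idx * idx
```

Sum of squares 1² to 4² = 30
`aggregate` takes the values: 0 → 1 → 5 → 14 → 30

Answer: 30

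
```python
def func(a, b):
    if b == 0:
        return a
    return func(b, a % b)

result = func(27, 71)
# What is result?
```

func(27, 71) -> func(71, 27) -> func(27, 17) -> func(17, 10) -> func(10, 7) -> func(7, 3) -> func(3, 1) -> func(1, 0) -> 1

Answer: 1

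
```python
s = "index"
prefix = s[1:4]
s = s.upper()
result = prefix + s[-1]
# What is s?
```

Trace:
`s = "index"` → s = 'index'
`prefix = s[1:4]` → prefix = 'nde'
`s = s.upper()` → s = 'INDEX'
`result = prefix + s[-1]` → result = 'ndeX'
So s = 'INDEX'

Answer: 'INDEX'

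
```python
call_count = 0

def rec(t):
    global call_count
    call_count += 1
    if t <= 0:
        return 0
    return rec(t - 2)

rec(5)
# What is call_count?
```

Linear recursion stepping by 2: 4 calls from t=5 down to ≤0.

Answer: 4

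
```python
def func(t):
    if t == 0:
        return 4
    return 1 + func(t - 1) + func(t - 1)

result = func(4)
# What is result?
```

func(t) = 1 + 2·func(t-1), func(0)=4. Closed form: (4+1)·2^4 - 1 = 79.

Answer: 79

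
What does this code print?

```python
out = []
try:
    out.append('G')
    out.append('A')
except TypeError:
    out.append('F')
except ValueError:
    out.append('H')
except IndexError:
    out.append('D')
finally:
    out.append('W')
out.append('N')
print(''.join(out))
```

Execution trace: 'G' (try body) → 'A' (try body, no exception) → 'W' (finally) → 'N' (after the try/except). Output: GAWN

Answer: GAWN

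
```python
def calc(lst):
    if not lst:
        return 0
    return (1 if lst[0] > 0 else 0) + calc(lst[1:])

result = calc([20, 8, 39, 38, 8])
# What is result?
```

Count of positive elements in [20, 8, 39, 38, 8] = 5

Answer: 5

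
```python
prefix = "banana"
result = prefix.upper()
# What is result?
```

Trace:
`prefix = "banana"` → prefix = 'banana'
`result = prefix.upper()` → result = 'BANANA'
So result = 'BANANA'

Answer: 'BANANA'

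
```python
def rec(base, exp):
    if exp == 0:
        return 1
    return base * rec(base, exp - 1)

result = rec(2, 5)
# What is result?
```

rec(2, 5) = 2 * 2 * 2 * 2 * 2 = 32

Answer: 32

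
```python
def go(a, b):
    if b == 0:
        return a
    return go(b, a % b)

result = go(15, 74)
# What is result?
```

go(15, 74) -> go(74, 15) -> go(15, 14) -> go(14, 1) -> go(1, 0) -> 1

Answer: 1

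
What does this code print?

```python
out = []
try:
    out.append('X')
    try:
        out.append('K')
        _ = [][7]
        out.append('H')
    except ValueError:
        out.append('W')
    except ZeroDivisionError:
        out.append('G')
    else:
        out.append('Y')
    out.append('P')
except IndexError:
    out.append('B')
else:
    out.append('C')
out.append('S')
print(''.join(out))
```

Execution trace: 'X' (try body) → 'K' (inner try body) → 'B' (except IndexError) → 'S' (after the try/except). Output: XKBS

Answer: XKBS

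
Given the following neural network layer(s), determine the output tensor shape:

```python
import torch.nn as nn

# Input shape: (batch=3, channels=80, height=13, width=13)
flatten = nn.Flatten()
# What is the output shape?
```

Input: (3, 80, 13, 13) -> Output: (3, 13520)

Answer: (3, 13520)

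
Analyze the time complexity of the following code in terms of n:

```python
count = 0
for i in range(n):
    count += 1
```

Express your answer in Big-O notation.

Each loop level contributes: n. Multiplying the contributions gives O(n).

Answer: O(n)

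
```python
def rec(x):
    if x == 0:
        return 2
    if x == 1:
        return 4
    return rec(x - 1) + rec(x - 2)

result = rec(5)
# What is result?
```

Build up from base cases: rec(0)=2, rec(1)=4, rec(2)=6, rec(3)=10, rec(4)=16, rec(5)=26

Answer: 26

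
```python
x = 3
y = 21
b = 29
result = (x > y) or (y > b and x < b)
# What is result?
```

Trace:
`x = 3` → x = 3
`y = 21` → y = 21
`b = 29` → b = 29
`result = (x > y) or (y > b and x < b)` → result = False
So result = False

Answer: False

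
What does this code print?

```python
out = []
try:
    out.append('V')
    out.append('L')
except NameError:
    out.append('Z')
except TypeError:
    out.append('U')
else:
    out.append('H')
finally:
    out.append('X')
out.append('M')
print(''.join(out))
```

Execution trace: 'V' (try body) → 'L' (try body, no exception) → 'H' (else) → 'X' (finally) → 'M' (after the try/except). Output: VLHXM

Answer: VLHXM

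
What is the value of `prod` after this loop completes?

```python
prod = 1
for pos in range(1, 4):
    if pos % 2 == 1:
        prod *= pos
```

Product of odd numbers 1 to 3
`prod` takes the values: 1 → 3

Answer: 3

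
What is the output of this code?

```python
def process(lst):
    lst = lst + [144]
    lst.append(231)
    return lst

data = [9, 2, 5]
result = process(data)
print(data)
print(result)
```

Key concept: rebinding parameter vs mutation.
Step by step:
`data = [9, 2, 5]` → data = [9, 2, 5]
`result = process(data)` → result = [9, 2, 5, 144, 231]
`print(data)` → prints [9, 2, 5]
`print(result)` → prints [9, 2, 5, 144, 231]

Answer:
[9, 2, 5]
[9, 2, 5, 144, 231]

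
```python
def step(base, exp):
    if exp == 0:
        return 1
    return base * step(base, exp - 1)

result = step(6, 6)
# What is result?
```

step(6, 6) = 6 * 6 * 6 * 6 * 6 * 6 = 46656

Answer: 46656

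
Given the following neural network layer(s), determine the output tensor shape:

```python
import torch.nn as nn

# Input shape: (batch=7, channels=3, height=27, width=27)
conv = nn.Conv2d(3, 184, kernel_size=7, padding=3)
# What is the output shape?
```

Input: (7, 3, 27, 27) -> Output: (7, 184, 27, 27)

Answer: (7, 184, 27, 27)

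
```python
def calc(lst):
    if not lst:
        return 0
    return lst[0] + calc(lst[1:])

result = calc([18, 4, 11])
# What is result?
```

18 + 4 + 11 + 0 = 33

Answer: 33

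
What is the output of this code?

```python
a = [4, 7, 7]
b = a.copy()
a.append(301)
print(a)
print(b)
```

Key concept: list.copy() creates independent copy.
Step by step:
`a = [4, 7, 7]` → a = [4, 7, 7]
`b = a.copy()` → b = [4, 7, 7]
`a.append(301)` → a = [4, 7, 7, 301]
`print(a)` → prints [4, 7, 7, 301]
`print(b)` → prints [4, 7, 7]

Answer:
[4, 7, 7, 301]
[4, 7, 7]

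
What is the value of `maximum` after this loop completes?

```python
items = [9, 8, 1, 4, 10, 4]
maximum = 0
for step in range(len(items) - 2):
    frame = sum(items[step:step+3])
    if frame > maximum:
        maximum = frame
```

Max sum of 3-element window in [9, 8, 1, 4, 10, 4]
`maximum` takes the values: 0 → 18

Answer: 18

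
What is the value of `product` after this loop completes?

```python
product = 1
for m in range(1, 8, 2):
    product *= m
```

Product of 1, 3, 5, ... up to 7
`product` takes the values: 1 → 3 → 15 → 105

Answer: 105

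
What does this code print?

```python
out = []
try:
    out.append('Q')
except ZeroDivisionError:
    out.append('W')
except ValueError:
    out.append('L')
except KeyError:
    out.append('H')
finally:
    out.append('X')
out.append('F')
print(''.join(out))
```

Execution trace: 'Q' (try body, no exception) → 'X' (finally) → 'F' (after the try/except). Output: QXF

Answer: QXF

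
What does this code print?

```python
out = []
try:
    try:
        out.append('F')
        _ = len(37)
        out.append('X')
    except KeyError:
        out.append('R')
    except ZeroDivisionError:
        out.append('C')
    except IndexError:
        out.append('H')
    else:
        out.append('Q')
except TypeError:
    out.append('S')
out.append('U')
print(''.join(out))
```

Execution trace: 'F' (try body) → 'S' (outer except TypeError) → 'U' (after the try/except). Output: FSU

Answer: FSU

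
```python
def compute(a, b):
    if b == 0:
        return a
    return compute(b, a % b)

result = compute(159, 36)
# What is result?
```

compute(159, 36) -> compute(36, 15) -> compute(15, 6) -> compute(6, 3) -> compute(3, 0) -> 3

Answer: 3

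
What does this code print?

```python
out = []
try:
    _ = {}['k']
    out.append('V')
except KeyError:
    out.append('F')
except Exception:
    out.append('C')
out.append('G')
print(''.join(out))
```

Execution trace: 'F' (except KeyError) → 'G' (after the try/except). Output: FG

Answer: FG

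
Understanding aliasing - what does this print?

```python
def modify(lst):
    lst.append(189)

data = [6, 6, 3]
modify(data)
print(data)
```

Key concept: function modifies passed list.
Step by step:
`data = [6, 6, 3]` → data = [6, 6, 3]
`modify(data)` → data = [6, 6, 3, 189]
`print(data)` → prints [6, 6, 3, 189]

Answer: [6, 6, 3, 189]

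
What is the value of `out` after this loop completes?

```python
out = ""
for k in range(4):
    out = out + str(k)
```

Concatenate digits 0 to 3
`out` takes the values: "" → "0" → "01" → "012" → "0123"

Answer: "0123"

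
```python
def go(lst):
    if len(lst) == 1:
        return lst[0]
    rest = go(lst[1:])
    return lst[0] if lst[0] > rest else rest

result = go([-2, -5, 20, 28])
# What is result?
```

Recursive max over [-2, -5, 20, 28] = 28

Answer: 28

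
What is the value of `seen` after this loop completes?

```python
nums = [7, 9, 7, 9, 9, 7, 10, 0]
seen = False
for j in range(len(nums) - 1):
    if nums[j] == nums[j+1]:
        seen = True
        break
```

Check consecutive duplicates in [7, 9, 7, 9, 9, 7, 10, 0]
`seen` takes the values: False → True

Answer: True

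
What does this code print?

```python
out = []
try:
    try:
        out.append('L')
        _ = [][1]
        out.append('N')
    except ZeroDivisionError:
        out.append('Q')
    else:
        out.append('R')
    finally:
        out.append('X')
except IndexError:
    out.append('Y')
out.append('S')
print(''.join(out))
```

Execution trace: 'L' (try body) → 'X' (finally) → 'Y' (outer except IndexError) → 'S' (after the try/except). Output: LXYS

Answer: LXYS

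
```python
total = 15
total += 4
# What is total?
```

Trace:
`total = 15` → total = 15
`total += 4` → total = 19
So total = 19

Answer: 19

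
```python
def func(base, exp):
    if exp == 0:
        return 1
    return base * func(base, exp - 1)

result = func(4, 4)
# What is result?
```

func(4, 4) = 4 * 4 * 4 * 4 = 256

Answer: 256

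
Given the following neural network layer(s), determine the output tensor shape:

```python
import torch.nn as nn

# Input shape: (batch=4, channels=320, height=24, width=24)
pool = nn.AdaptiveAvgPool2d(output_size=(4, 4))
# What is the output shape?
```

Input: (4, 320, 24, 24) -> Output: (4, 320, 4, 4)

Answer: (4, 320, 4, 4)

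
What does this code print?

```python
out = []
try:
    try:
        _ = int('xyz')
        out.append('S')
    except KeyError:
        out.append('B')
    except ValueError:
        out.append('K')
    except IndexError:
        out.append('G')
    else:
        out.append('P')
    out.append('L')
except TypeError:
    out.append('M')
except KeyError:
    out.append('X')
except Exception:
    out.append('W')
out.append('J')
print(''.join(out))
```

Execution trace: 'K' (inner except ValueError) → 'L' (try body, no exception) → 'J' (after the try/except). Output: KLJ

Answer: KLJ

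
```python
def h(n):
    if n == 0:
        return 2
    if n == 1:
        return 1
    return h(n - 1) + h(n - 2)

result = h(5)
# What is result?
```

Build up from base cases: h(0)=2, h(1)=1, h(2)=3, h(3)=4, h(4)=7, h(5)=11

Answer: 11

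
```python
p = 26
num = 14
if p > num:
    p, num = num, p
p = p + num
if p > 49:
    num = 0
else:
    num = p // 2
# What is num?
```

Trace:
`p = 26` → p = 26
`num = 14` → num = 14
`if p > num: ...` → p > num is True → p = 14; num = 26
`p = p + num` → p = 40
`if p > 49: ...` → p > 49 is False, take else branch → num = 20
So num = 20

Answer: 20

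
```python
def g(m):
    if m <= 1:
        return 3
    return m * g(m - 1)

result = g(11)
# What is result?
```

g(11) = 11 * 10 * 9 * 8 * 7 * 6 * 5 * 4 * 3 * 2 * 3 = 119750400

Answer: 119750400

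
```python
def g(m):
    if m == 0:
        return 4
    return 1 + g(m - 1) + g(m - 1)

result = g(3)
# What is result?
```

g(m) = 1 + 2·g(m-1), g(0)=4. Closed form: (4+1)·2^3 - 1 = 39.

Answer: 39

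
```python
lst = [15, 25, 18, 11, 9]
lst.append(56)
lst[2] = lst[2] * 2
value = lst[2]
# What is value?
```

Trace:
`lst = [15, 25, 18, 11, 9]` → lst = [15, 25, 18, 11, 9]
`lst.append(56)` → lst = [15, 25, 18, 11, 9, 56]
`lst[2] = lst[2] * 2` → lst = [15, 25, 36, 11, 9, 56]
`value = lst[2]` → value = 36
So value = 36

Answer: 36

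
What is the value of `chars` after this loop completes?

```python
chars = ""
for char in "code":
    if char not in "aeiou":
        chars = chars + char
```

Remove vowels from 'code'
`chars` takes the values: "" → "c" → "cd"

Answer: "cd"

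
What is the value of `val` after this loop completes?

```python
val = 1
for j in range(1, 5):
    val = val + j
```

Start at 1, add 1 through 4
`val` takes the values: 1 → 2 → 4 → 7 → 11

Answer: 11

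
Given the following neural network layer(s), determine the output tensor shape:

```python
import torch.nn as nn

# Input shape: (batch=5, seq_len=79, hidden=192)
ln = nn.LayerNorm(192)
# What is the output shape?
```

Input: (5, 79, 192) -> Output: (5, 79, 192)

Answer: (5, 79, 192)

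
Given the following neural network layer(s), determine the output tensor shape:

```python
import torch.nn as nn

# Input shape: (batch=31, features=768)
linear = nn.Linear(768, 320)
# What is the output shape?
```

Input: (31, 768) -> Output: (31, 320)

Answer: (31, 320)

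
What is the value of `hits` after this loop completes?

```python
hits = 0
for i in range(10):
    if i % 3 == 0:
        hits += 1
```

Count numbers divisible by 3 in range(10)
`hits` takes the values: 0 → 1 → 2 → 3 → 4

Answer: 4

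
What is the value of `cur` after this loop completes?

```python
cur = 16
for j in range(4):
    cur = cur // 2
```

Halve 4 times: 16 // 2^4 = 1
`cur` takes the values: 16 → 8 → 4 → 2 → 1

Answer: 1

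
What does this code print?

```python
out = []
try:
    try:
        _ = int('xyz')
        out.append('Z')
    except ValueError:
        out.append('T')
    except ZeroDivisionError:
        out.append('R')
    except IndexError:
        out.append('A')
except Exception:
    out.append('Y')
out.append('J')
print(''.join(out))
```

Execution trace: 'T' (inner except ValueError) → 'J' (after the try/except). Output: TJ

Answer: TJ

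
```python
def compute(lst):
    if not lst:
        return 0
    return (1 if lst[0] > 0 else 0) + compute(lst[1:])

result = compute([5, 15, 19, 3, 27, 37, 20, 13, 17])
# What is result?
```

Count of positive elements in [5, 15, 19, 3, 27, 37, 20, 13, 17] = 9

Answer: 9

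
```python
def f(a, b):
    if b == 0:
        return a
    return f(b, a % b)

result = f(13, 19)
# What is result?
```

f(13, 19) -> f(19, 13) -> f(13, 6) -> f(6, 1) -> f(1, 0) -> 1

Answer: 1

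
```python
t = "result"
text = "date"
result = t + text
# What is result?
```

Trace:
`t = "result"` → t = 'result'
`text = "date"` → text = 'date'
`result = t + text` → result = 'resultdate'
So result = 'resultdate'

Answer: 'resultdate'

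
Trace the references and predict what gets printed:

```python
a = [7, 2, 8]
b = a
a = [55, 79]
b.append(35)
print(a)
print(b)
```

Key concept: rebinding vs mutation: a is rebound to a new list, b still points at the original.
Step by step:
`a = [7, 2, 8]` → a = [7, 2, 8]
`b = a` → b = [7, 2, 8] (same object as a)
`a = [55, 79]` → a = [55, 79]
`b.append(35)` → b = [7, 2, 8, 35]
`print(a)` → prints [55, 79]
`print(b)` → prints [7, 2, 8, 35]

Answer:
[55, 79]
[7, 2, 8, 35]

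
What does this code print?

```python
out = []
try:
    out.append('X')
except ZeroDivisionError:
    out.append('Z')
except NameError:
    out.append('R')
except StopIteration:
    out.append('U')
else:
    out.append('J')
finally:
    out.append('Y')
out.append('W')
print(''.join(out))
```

Execution trace: 'X' (try body, no exception) → 'J' (else) → 'Y' (finally) → 'W' (after the try/except). Output: XJYW

Answer: XJYW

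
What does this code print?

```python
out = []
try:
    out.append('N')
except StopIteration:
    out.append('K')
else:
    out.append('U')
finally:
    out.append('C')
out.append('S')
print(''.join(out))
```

Execution trace: 'N' (try body, no exception) → 'U' (else) → 'C' (finally) → 'S' (after the try/except). Output: NUCS

Answer: NUCS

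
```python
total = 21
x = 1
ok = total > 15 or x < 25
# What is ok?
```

Trace:
`total = 21` → total = 21
`x = 1` → x = 1
`ok = total > 15 or x < 25` → ok = True
So ok = True

Answer: True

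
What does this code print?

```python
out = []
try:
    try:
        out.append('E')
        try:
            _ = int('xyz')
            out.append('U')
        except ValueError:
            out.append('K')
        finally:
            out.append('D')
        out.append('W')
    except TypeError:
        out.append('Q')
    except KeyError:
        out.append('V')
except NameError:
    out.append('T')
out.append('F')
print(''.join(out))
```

Execution trace: 'E' (try body) → 'K' (inner except ValueError) → 'D' (inner finally) → 'W' (try body, no exception) → 'F' (after the try/except). Output: EKDWF

Answer: EKDWF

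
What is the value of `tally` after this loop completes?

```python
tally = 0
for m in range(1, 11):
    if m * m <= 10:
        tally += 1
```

Count numbers where m² ≤ 10
`tally` takes the values: 0 → 1 → 2 → 3

Answer: 3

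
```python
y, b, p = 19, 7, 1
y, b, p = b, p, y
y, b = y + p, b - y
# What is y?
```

Trace:
`y, b, p = 19, 7, 1` → y = 19; b = 7; p = 1
`y, b, p = b, p, y` → y = 7; b = 1; p = 19
`y, b = y + p, b - y` → y = 26; b = -6
So y = 26

Answer: 26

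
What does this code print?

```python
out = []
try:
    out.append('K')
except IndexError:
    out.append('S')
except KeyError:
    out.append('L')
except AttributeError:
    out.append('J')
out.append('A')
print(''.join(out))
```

Execution trace: 'K' (try body, no exception) → 'A' (after the try/except). Output: KA

Answer: KA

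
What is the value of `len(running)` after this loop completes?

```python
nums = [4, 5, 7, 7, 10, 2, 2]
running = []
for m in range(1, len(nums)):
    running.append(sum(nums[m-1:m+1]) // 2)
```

Number of 2-element averages
`running` takes the values: [] → [4] → [4, 6] → [4, 6, 7] → [4, 6, 7, 8] → [4, 6, 7, 8, 6] → [4, 6, 7, 8, 6, 2]
So `len(running)` = 6

Answer: 6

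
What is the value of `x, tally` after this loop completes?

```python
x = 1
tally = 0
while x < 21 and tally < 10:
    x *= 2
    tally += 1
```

Double until >= 21 or 10 iterations
`x, tally` takes the values: (1, 0) → (2, 0) → (2, 1) → (4, 1) → (4, 2) → (8, 2) → (8, 3) → (16, 3) → (16, 4) → (32, 4) → (32, 5)

Answer: 32, 5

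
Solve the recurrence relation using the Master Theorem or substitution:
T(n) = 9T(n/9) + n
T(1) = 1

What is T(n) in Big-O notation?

By Master Theorem: a=9, b=9, f(n)=n. Since log_9(9) = 1 and f(n) = Θ(n^1), Case 2 applies. T(n) = O(n log n).

Answer: O(n log n)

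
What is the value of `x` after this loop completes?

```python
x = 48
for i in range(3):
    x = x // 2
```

Halve 3 times: 48 // 2^3 = 6
`x` takes the values: 48 → 24 → 12 → 6

Answer: 6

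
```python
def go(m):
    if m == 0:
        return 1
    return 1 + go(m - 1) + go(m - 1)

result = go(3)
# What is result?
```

go(m) = 1 + 2·go(m-1), go(0)=1. Closed form: (1+1)·2^3 - 1 = 15.

Answer: 15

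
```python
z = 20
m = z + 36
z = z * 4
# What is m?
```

Trace:
`z = 20` → z = 20
`m = z + 36` → m = 56
`z = z * 4` → z = 80
So m = 56

Answer: 56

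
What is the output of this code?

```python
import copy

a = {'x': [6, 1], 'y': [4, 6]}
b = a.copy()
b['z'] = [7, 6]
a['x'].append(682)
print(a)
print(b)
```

Key concept: shallow copy of dict with mutable values.
Step by step:
`a = {'x': [6, 1], 'y': [4, 6]}` → a = {'x': [6, 1], 'y': [4, 6]}
`b = a.copy()` → b = {'x': [6, 1], 'y': [4, 6]}
`b['z'] = [7, 6]` → b = {'x': [6, 1], 'y': [4, 6], 'z': [7, 6]}
`a['x'].append(682)` → a = {'x': [6, 1, 682], 'y': [4, 6]}; b = {'x': [6, 1, 682], 'y': [4, 6], 'z': [7, 6]}
`print(a)` → prints {'x': [6, 1, 682], 'y': [4, 6]}
`print(b)` → prints {'x': [6, 1, 682], 'y': [4, 6], 'z': [7, 6]}

Answer:
{'x': [6, 1, 682], 'y': [4, 6]}
{'x': [6, 1, 682], 'y': [4, 6], 'z': [7, 6]}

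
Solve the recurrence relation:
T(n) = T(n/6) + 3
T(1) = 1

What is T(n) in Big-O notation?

Each step divides n by 6 and adds 3. After log_6(n) steps we reach T(1)=1. So T(n) = 3·log_6(n) + 1 = O(log n).

Answer: O(log n)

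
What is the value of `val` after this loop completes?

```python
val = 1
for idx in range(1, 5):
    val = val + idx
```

Start at 1, add 1 through 4
`val` takes the values: 1 → 2 → 4 → 7 → 11

Answer: 11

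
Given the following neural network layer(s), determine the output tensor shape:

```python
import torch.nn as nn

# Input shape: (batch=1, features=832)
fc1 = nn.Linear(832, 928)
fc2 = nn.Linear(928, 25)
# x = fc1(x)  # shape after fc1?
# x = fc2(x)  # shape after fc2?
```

Input: (1, 832) -> after fc1: (1, 928) -> Output: (1, 25)

Answer: (1, 25)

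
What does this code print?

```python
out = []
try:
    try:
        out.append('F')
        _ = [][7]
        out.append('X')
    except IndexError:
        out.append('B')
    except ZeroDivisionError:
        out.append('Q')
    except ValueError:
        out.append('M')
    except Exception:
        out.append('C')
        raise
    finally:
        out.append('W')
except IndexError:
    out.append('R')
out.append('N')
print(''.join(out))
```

Execution trace: 'F' (try body) → 'B' (except IndexError) → 'W' (finally) → 'N' (after the try/except). Output: FBWN

Answer: FBWN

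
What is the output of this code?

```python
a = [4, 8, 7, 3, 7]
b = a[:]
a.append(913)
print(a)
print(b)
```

Key concept: slice [:] creates copy.
Step by step:
`a = [4, 8, 7, 3, 7]` → a = [4, 8, 7, 3, 7]
`b = a[:]` → b = [4, 8, 7, 3, 7]
`a.append(913)` → a = [4, 8, 7, 3, 7, 913]
`print(a)` → prints [4, 8, 7, 3, 7, 913]
`print(b)` → prints [4, 8, 7, 3, 7]

Answer:
[4, 8, 7, 3, 7, 913]
[4, 8, 7, 3, 7]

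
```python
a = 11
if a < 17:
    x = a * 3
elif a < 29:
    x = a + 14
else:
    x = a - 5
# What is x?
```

Trace:
`a = 11` → a = 11
`if a < 17: ...` → a < 17 is True → x = 33
So x = 33

Answer: 33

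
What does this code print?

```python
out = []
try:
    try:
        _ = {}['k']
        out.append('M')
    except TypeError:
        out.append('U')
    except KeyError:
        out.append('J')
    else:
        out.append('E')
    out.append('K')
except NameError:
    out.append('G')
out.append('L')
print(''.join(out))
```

Execution trace: 'J' (inner except KeyError) → 'K' (try body, no exception) → 'L' (after the try/except). Output: JKL

Answer: JKL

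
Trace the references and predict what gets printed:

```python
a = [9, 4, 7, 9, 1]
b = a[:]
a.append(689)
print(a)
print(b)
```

Key concept: slice [:] creates copy.
Step by step:
`a = [9, 4, 7, 9, 1]` → a = [9, 4, 7, 9, 1]
`b = a[:]` → b = [9, 4, 7, 9, 1]
`a.append(689)` → a = [9, 4, 7, 9, 1, 689]
`print(a)` → prints [9, 4, 7, 9, 1, 689]
`print(b)` → prints [9, 4, 7, 9, 1]

Answer:
[9, 4, 7, 9, 1, 689]
[9, 4, 7, 9, 1]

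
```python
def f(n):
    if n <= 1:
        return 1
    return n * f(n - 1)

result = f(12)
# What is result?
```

f(12) = 12 * 11 * 10 * 9 * 8 * 7 * 6 * 5 * 4 * 3 * 2 * 1 = 479001600

Answer: 479001600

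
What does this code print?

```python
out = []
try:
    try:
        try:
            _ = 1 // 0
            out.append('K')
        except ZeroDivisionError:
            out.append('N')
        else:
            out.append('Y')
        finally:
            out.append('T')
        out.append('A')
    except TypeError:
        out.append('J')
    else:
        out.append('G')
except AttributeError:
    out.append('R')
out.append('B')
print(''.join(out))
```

Execution trace: 'N' (inner except ZeroDivisionError) → 'T' (inner finally) → 'A' (try body, no exception) → 'G' (else) → 'B' (after the try/except). Output: NTAGB

Answer: NTAGB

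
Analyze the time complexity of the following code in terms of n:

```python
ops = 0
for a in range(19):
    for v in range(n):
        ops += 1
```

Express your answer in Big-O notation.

Each loop level contributes: 1 × n. Multiplying the contributions gives O(n).

Answer: O(n)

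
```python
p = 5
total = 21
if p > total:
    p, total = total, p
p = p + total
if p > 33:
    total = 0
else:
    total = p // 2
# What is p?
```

Trace:
`p = 5` → p = 5
`total = 21` → total = 21
`if p > total: ...` → p > total is False → no variable changes
`p = p + total` → p = 26
`if p > 33: ...` → p > 33 is False, take else branch → total = 13
So p = 26

Answer: 26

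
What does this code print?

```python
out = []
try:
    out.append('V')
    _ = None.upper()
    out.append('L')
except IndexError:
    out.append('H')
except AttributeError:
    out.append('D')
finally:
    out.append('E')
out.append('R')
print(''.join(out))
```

Execution trace: 'V' (try body) → 'D' (except AttributeError) → 'E' (finally) → 'R' (after the try/except). Output: VDER

Answer: VDER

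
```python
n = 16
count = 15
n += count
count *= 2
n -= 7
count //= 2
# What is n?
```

Trace:
`n = 16` → n = 16
`count = 15` → count = 15
`n += count` → n = 31
`count *= 2` → count = 30
`n -= 7` → n = 24
`count //= 2` → count = 15
So n = 24

Answer: 24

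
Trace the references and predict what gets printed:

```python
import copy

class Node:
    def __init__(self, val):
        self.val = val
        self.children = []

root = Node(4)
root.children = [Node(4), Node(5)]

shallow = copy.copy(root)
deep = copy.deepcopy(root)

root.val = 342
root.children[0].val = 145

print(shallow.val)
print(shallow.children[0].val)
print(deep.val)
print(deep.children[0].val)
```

Key concept: deep copy with custom objects.
Step by step:
`root = Node(4)` → root = Node(val=4, children=[])
`root.children = [Node(4), Node(5)]` → root = Node(val=4, children=[Node(val=4, children=[]), Node(val=5, children=[])])
`shallow = copy.copy(root)` → shallow = Node(val=4, children=[Node(val=4, children=[]), Node(val=5, children=[])])
`deep = copy.deepcopy(root)` → deep = Node(val=4, children=[Node(val=4, children=[]), Node(val=5, children=[])])
`root.val = 342` → root = Node(val=342, children=[Node(val=4, children=[]), Node(val=5, children=[])])
`root.children[0].val = 145` → root = Node(val=342, children=[Node(val=145, children=[]), Node(val=5, children=[])]); shallow = Node(val=4, children=[Node(val=145, children=[]), Node(val=5, children=[])])
`print(shallow.val)` → prints 4
`print(shallow.children[0].val)` → prints 145
`print(deep.val)` → prints 4
`print(deep.children[0].val)` → prints 4

Answer:
4
145
4
4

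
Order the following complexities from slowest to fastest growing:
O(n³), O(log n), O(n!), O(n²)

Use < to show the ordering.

Ordered by growth rate: O(log n) < O(n²) < O(n³) < O(n!)

Answer: O(log n) < O(n²) < O(n³) < O(n!)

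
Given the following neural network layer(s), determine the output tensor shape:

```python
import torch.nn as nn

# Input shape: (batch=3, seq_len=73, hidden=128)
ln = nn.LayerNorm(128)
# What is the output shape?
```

Input: (3, 73, 128) -> Output: (3, 73, 128)

Answer: (3, 73, 128)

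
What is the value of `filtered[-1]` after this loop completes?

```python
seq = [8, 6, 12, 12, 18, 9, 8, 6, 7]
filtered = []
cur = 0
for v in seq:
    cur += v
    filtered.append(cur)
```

Cumulative sum ends at 86
`filtered` takes the values: [] → [8] → [8, 14] → [8, 14, 26] → [8, 14, 26, 38] → [8, 14, 26, 38, 56] → [8, 14, 26, 38, 56, 65] → [8, 14, 26, 38, 56, 65, 73] → [8, 14, 26, 38, 56, 65, 73, 79] → [8, 14, 26, 38, 56, 65, 73, 79, 86]
So `filtered[-1]` = 86

Answer: 86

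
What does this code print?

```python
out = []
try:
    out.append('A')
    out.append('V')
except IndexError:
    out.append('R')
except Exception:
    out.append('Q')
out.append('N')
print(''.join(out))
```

Execution trace: 'A' (try body) → 'V' (try body, no exception) → 'N' (after the try/except). Output: AVN

Answer: AVN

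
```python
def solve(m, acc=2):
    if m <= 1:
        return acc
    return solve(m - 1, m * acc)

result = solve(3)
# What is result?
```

Accumulator trace (n, acc): (3, 2) -> (2, 6) -> (1, 12) -> return 12

Answer: 12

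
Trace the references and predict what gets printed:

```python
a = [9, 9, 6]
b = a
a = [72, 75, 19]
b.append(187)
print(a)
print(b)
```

Key concept: rebinding vs mutation: a is rebound to a new list, b still points at the original.
Step by step:
`a = [9, 9, 6]` → a = [9, 9, 6]
`b = a` → b = [9, 9, 6] (same object as a)
`a = [72, 75, 19]` → a = [72, 75, 19]
`b.append(187)` → b = [9, 9, 6, 187]
`print(a)` → prints [72, 75, 19]
`print(b)` → prints [9, 9, 6, 187]

Answer:
[72, 75, 19]
[9, 9, 6, 187]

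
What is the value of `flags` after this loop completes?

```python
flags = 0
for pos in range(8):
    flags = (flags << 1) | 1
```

Build 8 consecutive 1-bits: 0b11111111
`flags` takes the values: 0 → 1 → 3 → 7 → 15 → 31 → 63 → 127 → 255

Answer: 255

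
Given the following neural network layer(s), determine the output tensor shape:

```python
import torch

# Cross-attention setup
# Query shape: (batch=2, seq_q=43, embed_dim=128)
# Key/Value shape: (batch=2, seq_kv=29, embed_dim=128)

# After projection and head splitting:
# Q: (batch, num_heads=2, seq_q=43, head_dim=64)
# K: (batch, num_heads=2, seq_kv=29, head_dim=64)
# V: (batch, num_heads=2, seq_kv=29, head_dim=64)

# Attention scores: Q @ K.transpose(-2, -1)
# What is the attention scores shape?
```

Input: (2, 43, 128) -> Output: (2, 2, 43, 29)

Answer: (2, 2, 43, 29)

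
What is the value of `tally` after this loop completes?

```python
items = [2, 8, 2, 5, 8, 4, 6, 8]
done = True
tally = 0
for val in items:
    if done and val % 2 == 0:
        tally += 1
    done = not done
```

Count even values at even positions
`tally` takes the values: 0 → 1 → 2 → 3 → 4

Answer: 4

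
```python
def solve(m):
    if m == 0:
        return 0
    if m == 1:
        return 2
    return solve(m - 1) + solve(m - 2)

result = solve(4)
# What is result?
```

Build up from base cases: solve(0)=0, solve(1)=2, solve(2)=2, solve(3)=4, solve(4)=6

Answer: 6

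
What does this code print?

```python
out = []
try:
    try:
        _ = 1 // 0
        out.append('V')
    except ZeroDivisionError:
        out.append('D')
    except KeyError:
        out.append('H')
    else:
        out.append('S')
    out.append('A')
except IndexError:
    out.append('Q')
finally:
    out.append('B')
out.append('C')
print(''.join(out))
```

Execution trace: 'D' (inner except ZeroDivisionError) → 'A' (try body, no exception) → 'B' (finally) → 'C' (after the try/except). Output: DABC

Answer: DABC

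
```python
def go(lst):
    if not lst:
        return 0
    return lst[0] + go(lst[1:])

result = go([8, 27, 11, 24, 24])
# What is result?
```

8 + 27 + 11 + 24 + 24 + 0 = 94

Answer: 94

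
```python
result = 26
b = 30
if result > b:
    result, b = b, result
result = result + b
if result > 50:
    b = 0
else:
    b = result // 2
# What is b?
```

Trace:
`result = 26` → result = 26
`b = 30` → b = 30
`if result > b: ...` → result > b is False → no variable changes
`result = result + b` → result = 56
`if result > 50: ...` → result > 50 is True → b = 0
So b = 0

Answer: 0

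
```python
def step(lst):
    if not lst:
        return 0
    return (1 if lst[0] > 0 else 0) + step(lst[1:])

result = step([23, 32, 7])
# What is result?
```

Count of positive elements in [23, 32, 7] = 3

Answer: 3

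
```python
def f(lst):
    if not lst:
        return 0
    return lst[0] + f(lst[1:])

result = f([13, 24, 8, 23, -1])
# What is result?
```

13 + 24 + 8 + 23 + (-1) + 0 = 67

Answer: 67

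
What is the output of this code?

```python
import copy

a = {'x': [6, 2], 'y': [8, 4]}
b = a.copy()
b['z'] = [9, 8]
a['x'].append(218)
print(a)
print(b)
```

Key concept: shallow copy of dict with mutable values.
Step by step:
`a = {'x': [6, 2], 'y': [8, 4]}` → a = {'x': [6, 2], 'y': [8, 4]}
`b = a.copy()` → b = {'x': [6, 2], 'y': [8, 4]}
`b['z'] = [9, 8]` → b = {'x': [6, 2], 'y': [8, 4], 'z': [9, 8]}
`a['x'].append(218)` → a = {'x': [6, 2, 218], 'y': [8, 4]}; b = {'x': [6, 2, 218], 'y': [8, 4], 'z': [9, 8]}
`print(a)` → prints {'x': [6, 2, 218], 'y': [8, 4]}
`print(b)` → prints {'x': [6, 2, 218], 'y': [8, 4], 'z': [9, 8]}

Answer:
{'x': [6, 2, 218], 'y': [8, 4]}
{'x': [6, 2, 218], 'y': [8, 4], 'z': [9, 8]}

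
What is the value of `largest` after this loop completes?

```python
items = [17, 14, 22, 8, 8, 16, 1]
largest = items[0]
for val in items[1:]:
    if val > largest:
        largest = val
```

Maximum of [17, 14, 22, 8, 8, 16, 1]
`largest` takes the values: 17 → 22

Answer: 22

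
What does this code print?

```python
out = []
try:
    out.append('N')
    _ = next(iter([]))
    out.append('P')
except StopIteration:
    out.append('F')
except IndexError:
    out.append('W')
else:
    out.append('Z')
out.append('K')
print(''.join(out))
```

Execution trace: 'N' (try body) → 'F' (except StopIteration) → 'K' (after the try/except). Output: NFK

Answer: NFK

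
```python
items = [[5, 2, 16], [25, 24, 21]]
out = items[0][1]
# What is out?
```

Trace:
`items = [[5, 2, 16], [25, 24, 21]]` → items = [[5, 2, 16], [25, 24, 21]]
`out = items[0][1]` → out = 2
So out = 2

Answer: 2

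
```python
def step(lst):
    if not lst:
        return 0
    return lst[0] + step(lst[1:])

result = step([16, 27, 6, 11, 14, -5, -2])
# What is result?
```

16 + 27 + 6 + 11 + 14 + (-5) + (-2) + 0 = 67

Answer: 67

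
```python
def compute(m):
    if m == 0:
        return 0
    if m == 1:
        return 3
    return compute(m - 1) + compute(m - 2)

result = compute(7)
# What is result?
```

Build up from base cases: compute(0)=0, compute(1)=3, compute(2)=3, compute(3)=6, compute(4)=9, compute(5)=15, compute(6)=24, ..., compute(7)=39

Answer: 39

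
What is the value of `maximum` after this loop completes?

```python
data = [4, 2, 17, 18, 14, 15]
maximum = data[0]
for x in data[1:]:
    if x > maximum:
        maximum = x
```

Maximum of [4, 2, 17, 18, 14, 15]
`maximum` takes the values: 4 → 17 → 18

Answer: 18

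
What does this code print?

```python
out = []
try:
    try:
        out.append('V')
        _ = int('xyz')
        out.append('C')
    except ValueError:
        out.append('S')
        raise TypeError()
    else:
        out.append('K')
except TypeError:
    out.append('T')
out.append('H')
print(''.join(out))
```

Execution trace: 'V' (inner try body) → 'S' (inner except ValueError) → 'T' (outer except TypeError) → 'H' (after the try/except). Output: VSTH

Answer: VSTH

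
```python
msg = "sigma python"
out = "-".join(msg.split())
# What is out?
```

Trace:
`msg = "sigma python"` → msg = 'sigma python'
`out = "-".join(msg.split())` → out = 'sigma-python'
So out = 'sigma-python'

Answer: 'sigma-python'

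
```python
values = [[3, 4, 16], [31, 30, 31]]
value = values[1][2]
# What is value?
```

Trace:
`values = [[3, 4, 16], [31, 30, 31]]` → values = [[3, 4, 16], [31, 30, 31]]
`value = values[1][2]` → value = 31
So value = 31

Answer: 31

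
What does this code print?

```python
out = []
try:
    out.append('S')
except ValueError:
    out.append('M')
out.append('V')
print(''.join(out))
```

Execution trace: 'S' (try body, no exception) → 'V' (after the try/except). Output: SV

Answer: SV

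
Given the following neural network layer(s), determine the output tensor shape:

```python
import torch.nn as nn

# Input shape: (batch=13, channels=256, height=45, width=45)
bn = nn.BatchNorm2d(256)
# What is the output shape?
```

Input: (13, 256, 45, 45) -> Output: (13, 256, 45, 45)

Answer: (13, 256, 45, 45)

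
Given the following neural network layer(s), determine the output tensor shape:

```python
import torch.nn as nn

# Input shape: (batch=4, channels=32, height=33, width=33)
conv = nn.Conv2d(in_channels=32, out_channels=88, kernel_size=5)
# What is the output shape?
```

Input: (4, 32, 33, 33) -> Output: (4, 88, 29, 29)

Answer: (4, 88, 29, 29)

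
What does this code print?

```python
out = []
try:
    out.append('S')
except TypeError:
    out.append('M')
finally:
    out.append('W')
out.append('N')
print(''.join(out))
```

Execution trace: 'S' (try body, no exception) → 'W' (finally) → 'N' (after the try/except). Output: SWN

Answer: SWN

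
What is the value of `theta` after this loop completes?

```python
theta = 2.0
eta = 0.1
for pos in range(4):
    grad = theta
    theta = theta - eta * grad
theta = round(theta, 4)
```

Gradient descent: w = 2.0 * (1 - 0.1)^4
`theta` takes the values: 2.0 → 1.8 → 1.62 → 1.458 → 1.3122

Answer: 1.3122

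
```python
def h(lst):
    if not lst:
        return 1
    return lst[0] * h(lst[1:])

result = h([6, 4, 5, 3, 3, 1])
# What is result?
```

Product over [6, 4, 5, 3, 3, 1] = 6 * 4 * 5 * 3 * 3 * 1 = 1080

Answer: 1080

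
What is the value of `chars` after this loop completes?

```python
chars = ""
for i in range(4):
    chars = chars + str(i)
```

Concatenate digits 0 to 3
`chars` takes the values: "" → "0" → "01" → "012" → "0123"

Answer: "0123"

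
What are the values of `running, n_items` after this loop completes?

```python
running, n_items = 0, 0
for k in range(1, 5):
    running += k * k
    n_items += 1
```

Sum of squares and count
`running, n_items` takes the values: (0, 0) → (1, 0) → (1, 1) → (5, 1) → (5, 2) → (14, 2) → (14, 3) → (30, 3) → (30, 4)

Answer: 30, 4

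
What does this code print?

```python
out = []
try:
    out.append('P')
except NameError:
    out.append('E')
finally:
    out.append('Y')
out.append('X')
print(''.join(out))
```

Execution trace: 'P' (try body, no exception) → 'Y' (finally) → 'X' (after the try/except). Output: PYX

Answer: PYX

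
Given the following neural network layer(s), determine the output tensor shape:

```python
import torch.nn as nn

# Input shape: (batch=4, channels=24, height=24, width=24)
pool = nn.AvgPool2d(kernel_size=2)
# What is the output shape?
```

Input: (4, 24, 24, 24) -> Output: (4, 24, 12, 12)

Answer: (4, 24, 12, 12)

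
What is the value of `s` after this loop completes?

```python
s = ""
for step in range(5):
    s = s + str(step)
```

Concatenate digits 0 to 4
`s` takes the values: "" → "0" → "01" → "012" → "0123" → "01234"

Answer: "01234"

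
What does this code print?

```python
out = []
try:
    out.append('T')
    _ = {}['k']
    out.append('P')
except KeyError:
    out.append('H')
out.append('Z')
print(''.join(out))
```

Execution trace: 'T' (try body) → 'H' (except KeyError) → 'Z' (after the try/except). Output: THZ

Answer: THZ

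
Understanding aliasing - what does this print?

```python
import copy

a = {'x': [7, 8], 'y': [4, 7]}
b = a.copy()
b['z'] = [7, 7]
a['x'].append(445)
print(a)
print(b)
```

Key concept: shallow copy of dict with mutable values.
Step by step:
`a = {'x': [7, 8], 'y': [4, 7]}` → a = {'x': [7, 8], 'y': [4, 7]}
`b = a.copy()` → b = {'x': [7, 8], 'y': [4, 7]}
`b['z'] = [7, 7]` → b = {'x': [7, 8], 'y': [4, 7], 'z': [7, 7]}
`a['x'].append(445)` → a = {'x': [7, 8, 445], 'y': [4, 7]}; b = {'x': [7, 8, 445], 'y': [4, 7], 'z': [7, 7]}
`print(a)` → prints {'x': [7, 8, 445], 'y': [4, 7]}
`print(b)` → prints {'x': [7, 8, 445], 'y': [4, 7], 'z': [7, 7]}

Answer:
{'x': [7, 8, 445], 'y': [4, 7]}
{'x': [7, 8, 445], 'y': [4, 7], 'z': [7, 7]}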